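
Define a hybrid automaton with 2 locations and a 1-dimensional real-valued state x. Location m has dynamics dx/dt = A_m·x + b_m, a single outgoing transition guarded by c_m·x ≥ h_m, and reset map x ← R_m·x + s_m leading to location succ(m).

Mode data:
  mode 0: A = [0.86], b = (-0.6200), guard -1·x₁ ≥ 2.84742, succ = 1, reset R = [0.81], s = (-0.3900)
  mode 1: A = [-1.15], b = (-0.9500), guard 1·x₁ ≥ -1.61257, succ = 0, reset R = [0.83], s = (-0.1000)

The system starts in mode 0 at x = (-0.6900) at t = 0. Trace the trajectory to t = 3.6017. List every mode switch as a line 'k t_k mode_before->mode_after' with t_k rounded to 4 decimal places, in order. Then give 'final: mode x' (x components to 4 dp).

1 1.0789 0->1
2 1.8322 1->0
3 2.4163 0->1
4 3.1696 1->0
final: 0 -2.4104

Mode 0: guard c·x = 2.8474 hit at Δt = 1.0789 (t = 1.0789), x⁻ = (-2.8474) → reset → x⁺ = (-2.6964), jump to mode 1
Mode 1: guard c·x = -1.6126 hit at Δt = 0.7533 (t = 1.8322), x⁻ = (-1.6126) → reset → x⁺ = (-1.4384), jump to mode 0
Mode 0: guard c·x = 2.8474 hit at Δt = 0.5841 (t = 2.4163), x⁻ = (-2.8474) → reset → x⁺ = (-2.6964), jump to mode 1
Mode 1: guard c·x = -1.6126 hit at Δt = 0.7533 (t = 3.1696), x⁻ = (-1.6126) → reset → x⁺ = (-1.4384), jump to mode 0
Mode 0: flow for 0.4321 to horizon, guard not reached → x = (-2.4104)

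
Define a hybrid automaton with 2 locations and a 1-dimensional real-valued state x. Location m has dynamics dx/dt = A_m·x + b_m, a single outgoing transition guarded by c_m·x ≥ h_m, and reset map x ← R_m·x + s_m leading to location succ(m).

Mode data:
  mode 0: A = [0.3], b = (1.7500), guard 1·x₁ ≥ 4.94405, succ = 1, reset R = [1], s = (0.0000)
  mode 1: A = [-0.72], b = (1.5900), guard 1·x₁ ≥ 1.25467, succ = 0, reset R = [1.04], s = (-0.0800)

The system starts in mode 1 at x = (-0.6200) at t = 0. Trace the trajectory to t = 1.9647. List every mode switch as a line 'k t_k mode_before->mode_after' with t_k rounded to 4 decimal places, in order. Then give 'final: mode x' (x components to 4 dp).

Mode 1: guard c·x = 1.2547 hit at Δt = 1.5099 (t = 1.5099), x⁻ = (1.2547) → reset → x⁺ = (1.2249), jump to mode 0
Mode 0: flow for 0.4548 to horizon, guard not reached → x = (2.2567)

1 1.5099 1->0
final: 0 2.2567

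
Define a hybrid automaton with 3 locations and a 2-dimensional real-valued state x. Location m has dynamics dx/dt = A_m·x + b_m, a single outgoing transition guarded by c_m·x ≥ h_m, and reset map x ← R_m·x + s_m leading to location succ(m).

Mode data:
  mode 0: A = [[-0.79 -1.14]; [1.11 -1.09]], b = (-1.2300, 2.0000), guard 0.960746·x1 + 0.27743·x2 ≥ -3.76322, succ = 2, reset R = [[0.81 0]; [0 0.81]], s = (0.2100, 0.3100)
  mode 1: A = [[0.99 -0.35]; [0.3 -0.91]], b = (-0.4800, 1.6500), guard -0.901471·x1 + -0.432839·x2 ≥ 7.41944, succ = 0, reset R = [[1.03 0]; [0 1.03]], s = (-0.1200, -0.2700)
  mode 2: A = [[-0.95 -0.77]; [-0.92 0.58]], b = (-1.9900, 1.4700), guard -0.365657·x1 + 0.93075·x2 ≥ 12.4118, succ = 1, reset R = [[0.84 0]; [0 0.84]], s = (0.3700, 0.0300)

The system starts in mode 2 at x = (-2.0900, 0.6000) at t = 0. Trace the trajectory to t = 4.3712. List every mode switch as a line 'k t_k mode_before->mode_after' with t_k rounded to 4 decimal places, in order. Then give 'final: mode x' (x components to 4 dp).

Mode 2: guard c·x = 12.4118 hit at Δt = 1.4394 (t = 1.4394), x⁻ = (-5.6691, 11.1081) → reset → x⁺ = (-4.3920, 9.3608), jump to mode 1
Mode 1: guard c·x = 7.4194 hit at Δt = 0.6155 (t = 2.0549), x⁻ = (-10.6566, 5.0530) → reset → x⁺ = (-11.0962, 4.9346), jump to mode 0
Mode 0: guard c·x = -3.7632 hit at Δt = 1.4473 (t = 3.5022), x⁻ = (-3.1905, -2.5159) → reset → x⁺ = (-2.3743, -1.7279), jump to mode 2
Mode 2: flow for 0.8690 to horizon, guard not reached → x = (-2.0818, 0.9563)

1 1.4394 2->1
2 2.0549 1->0
3 3.5022 0->2
final: 2 -2.0818 0.9563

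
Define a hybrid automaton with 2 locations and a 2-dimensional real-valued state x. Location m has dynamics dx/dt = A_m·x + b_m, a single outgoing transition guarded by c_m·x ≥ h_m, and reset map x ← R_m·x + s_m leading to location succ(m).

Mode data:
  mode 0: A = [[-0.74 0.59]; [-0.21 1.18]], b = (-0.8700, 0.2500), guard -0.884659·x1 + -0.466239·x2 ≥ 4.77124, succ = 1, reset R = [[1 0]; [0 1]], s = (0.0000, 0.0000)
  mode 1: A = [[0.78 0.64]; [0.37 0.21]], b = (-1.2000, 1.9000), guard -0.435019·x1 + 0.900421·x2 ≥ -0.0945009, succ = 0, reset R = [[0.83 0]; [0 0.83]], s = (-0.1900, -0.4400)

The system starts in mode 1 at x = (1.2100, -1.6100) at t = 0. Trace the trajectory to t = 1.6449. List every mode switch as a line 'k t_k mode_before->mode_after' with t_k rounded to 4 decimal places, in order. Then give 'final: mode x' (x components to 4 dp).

1 0.8184 1->0
final: 0 -0.7169 -0.6668

Mode 1: guard c·x = -0.0945 hit at Δt = 0.8184 (t = 0.8184), x⁻ = (0.2733, 0.0271) → reset → x⁺ = (0.0368, -0.4175), jump to mode 0
Mode 0: flow for 0.8265 to horizon, guard not reached → x = (-0.7169, -0.6668)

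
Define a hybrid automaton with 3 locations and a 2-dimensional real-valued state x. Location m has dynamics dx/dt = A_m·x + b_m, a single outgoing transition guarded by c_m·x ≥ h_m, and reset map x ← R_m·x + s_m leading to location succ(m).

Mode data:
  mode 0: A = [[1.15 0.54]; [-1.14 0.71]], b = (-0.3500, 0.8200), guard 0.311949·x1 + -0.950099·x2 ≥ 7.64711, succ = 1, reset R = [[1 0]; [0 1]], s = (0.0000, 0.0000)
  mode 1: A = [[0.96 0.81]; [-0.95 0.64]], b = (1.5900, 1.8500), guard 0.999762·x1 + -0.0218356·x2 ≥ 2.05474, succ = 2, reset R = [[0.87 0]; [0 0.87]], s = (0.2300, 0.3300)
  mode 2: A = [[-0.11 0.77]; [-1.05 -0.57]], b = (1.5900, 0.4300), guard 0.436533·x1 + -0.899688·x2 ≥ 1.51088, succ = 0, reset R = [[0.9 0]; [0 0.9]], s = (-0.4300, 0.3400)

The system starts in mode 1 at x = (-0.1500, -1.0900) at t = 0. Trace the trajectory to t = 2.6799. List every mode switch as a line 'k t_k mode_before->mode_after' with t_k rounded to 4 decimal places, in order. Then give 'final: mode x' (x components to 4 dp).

Mode 1: guard c·x = 2.0547 hit at Δt = 1.1643 (t = 1.1643), x⁻ = (2.0561, 0.0387) → reset → x⁺ = (2.0188, 0.3636), jump to mode 2
Mode 2: guard c·x = 1.5109 hit at Δt = 0.4076 (t = 1.5719), x⁻ = (2.5523, -0.4410) → reset → x⁺ = (1.8671, -0.0569), jump to mode 0
Mode 0: flow for 1.1080 to horizon, guard not reached → x = (4.4085, -4.3188)

1 1.1643 1->2
2 1.5719 2->0
final: 0 4.4085 -4.3188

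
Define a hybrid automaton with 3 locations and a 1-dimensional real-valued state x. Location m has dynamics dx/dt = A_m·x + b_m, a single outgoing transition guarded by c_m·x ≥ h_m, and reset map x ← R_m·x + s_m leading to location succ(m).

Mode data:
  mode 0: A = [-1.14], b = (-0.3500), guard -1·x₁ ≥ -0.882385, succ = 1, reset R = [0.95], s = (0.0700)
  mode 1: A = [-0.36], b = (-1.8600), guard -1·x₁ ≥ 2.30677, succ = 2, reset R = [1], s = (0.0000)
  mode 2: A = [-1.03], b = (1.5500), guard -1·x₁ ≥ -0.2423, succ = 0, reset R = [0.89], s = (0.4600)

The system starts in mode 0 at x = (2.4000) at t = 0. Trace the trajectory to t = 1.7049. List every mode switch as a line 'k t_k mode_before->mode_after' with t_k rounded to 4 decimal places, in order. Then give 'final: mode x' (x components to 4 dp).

1 0.7214 0->1
final: 1 -0.9031

Mode 0: guard c·x = -0.8824 hit at Δt = 0.7214 (t = 0.7214), x⁻ = (0.8824) → reset → x⁺ = (0.9083), jump to mode 1
Mode 1: flow for 0.9835 to horizon, guard not reached → x = (-0.9031)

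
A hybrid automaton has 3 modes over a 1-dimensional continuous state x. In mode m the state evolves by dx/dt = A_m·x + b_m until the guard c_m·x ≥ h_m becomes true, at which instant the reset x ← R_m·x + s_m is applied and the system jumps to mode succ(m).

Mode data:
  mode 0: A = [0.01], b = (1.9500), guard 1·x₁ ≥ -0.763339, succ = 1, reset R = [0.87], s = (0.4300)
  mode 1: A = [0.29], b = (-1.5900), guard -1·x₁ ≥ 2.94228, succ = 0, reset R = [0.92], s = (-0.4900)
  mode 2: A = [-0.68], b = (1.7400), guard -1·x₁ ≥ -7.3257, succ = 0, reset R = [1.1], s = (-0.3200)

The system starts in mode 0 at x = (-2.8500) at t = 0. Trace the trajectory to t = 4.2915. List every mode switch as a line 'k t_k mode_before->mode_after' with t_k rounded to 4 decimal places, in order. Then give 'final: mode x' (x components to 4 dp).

Mode 0: guard c·x = -0.7633 hit at Δt = 1.0801 (t = 1.0801), x⁻ = (-0.7633) → reset → x⁺ = (-0.2341), jump to mode 1
Mode 1: guard c·x = 2.9423 hit at Δt = 1.3372 (t = 2.4173), x⁻ = (-2.9423) → reset → x⁺ = (-3.1969), jump to mode 0
Mode 0: guard c·x = -0.7633 hit at Δt = 1.2608 (t = 3.6781), x⁻ = (-0.7633) → reset → x⁺ = (-0.2341), jump to mode 1
Mode 1: flow for 0.6134 to horizon, guard not reached → x = (-1.3471)

1 1.0801 0->1
2 2.4173 1->0
3 3.6781 0->1
final: 1 -1.3471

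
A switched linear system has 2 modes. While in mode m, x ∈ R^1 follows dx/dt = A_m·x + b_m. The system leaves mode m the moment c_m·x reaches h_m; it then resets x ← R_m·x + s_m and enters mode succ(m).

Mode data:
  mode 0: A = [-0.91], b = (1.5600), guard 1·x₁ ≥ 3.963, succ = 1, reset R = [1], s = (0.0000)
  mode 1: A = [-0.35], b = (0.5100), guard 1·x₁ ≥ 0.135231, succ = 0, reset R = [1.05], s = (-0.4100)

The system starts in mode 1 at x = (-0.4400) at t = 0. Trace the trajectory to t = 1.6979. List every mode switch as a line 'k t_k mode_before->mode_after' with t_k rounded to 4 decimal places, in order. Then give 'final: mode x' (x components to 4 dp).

Mode 1: guard c·x = 0.1352 hit at Δt = 1.0322 (t = 1.0322), x⁻ = (0.1352) → reset → x⁺ = (-0.2680), jump to mode 0
Mode 0: flow for 0.6657 to horizon, guard not reached → x = (0.6327)

1 1.0322 1->0
final: 0 0.6327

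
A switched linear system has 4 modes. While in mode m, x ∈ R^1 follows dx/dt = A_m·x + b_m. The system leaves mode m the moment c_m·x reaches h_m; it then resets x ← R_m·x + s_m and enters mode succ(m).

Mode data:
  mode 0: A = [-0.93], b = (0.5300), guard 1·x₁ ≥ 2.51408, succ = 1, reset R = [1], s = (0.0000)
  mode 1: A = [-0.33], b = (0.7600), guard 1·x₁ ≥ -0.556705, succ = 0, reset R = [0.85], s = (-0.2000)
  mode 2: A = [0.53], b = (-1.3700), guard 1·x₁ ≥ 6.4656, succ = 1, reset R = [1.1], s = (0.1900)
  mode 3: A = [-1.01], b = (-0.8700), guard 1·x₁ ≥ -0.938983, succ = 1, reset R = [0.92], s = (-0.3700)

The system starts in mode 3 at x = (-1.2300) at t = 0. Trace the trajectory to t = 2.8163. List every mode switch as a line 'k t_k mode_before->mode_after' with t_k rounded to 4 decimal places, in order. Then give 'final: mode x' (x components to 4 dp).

Mode 3: guard c·x = -0.9390 hit at Δt = 1.5428 (t = 1.5428), x⁻ = (-0.9390) → reset → x⁺ = (-1.2339), jump to mode 1
Mode 1: guard c·x = -0.5567 hit at Δt = 0.6440 (t = 2.1868), x⁻ = (-0.5567) → reset → x⁺ = (-0.6732), jump to mode 0
Mode 0: flow for 0.6295 to horizon, guard not reached → x = (-0.1223)

1 1.5428 3->1
2 2.1868 1->0
final: 0 -0.1223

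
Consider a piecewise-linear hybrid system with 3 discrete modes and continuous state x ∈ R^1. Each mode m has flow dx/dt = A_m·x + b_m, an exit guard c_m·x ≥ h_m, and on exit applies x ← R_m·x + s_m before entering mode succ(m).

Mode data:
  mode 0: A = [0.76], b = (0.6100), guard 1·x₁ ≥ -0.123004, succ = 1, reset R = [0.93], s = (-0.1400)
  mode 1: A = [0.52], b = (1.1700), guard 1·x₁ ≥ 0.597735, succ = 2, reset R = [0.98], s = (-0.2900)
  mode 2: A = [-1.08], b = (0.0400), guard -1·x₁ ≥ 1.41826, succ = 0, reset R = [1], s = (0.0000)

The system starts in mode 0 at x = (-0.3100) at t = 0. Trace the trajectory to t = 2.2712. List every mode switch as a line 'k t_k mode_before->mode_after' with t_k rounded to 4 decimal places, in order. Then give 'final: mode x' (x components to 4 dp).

1 0.4234 0->1
2 1.1072 1->2
final: 2 0.1106

Mode 0: guard c·x = -0.1230 hit at Δt = 0.4234 (t = 0.4234), x⁻ = (-0.1230) → reset → x⁺ = (-0.2544), jump to mode 1
Mode 1: guard c·x = 0.5977 hit at Δt = 0.6838 (t = 1.1072), x⁻ = (0.5977) → reset → x⁺ = (0.2958), jump to mode 2
Mode 2: flow for 1.1640 to horizon, guard not reached → x = (0.1106)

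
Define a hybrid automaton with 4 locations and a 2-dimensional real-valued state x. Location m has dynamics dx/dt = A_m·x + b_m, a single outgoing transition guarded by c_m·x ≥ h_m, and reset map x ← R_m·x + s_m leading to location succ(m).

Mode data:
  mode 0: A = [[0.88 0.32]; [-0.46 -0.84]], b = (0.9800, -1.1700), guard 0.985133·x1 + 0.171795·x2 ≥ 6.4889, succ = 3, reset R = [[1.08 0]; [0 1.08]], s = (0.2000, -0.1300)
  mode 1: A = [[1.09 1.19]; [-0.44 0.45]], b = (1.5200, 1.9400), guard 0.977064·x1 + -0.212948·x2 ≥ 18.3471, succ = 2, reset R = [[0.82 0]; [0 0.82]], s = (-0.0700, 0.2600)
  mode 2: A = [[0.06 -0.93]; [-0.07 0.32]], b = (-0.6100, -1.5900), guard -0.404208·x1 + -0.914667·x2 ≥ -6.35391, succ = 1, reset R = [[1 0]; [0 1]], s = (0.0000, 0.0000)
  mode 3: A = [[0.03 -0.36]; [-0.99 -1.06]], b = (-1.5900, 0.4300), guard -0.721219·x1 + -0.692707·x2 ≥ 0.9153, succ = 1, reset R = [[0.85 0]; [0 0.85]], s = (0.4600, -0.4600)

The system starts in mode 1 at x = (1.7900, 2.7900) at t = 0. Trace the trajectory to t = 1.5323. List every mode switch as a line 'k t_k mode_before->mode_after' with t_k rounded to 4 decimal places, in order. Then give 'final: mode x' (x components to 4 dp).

1 1.1694 1->2
final: 2 15.2571 1.3814

Mode 1: guard c·x = 18.3471 hit at Δt = 1.1694 (t = 1.1694), x⁻ = (19.2791, 2.3000) → reset → x⁺ = (15.7388, 2.1460), jump to mode 2
Mode 2: flow for 0.3629 to horizon, guard not reached → x = (15.2571, 1.3814)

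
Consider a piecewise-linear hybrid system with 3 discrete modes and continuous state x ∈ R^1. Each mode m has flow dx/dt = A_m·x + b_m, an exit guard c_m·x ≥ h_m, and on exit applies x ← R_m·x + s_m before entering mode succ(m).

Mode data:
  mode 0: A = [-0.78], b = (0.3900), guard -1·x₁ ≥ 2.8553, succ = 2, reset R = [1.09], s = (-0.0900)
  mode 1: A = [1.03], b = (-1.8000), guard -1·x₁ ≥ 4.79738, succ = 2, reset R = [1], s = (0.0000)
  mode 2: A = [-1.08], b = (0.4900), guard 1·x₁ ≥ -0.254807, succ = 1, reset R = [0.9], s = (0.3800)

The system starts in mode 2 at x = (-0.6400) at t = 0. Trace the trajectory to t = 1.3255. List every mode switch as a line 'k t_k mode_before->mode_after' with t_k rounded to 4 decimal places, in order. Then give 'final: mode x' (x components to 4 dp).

Mode 2: guard c·x = -0.2548 hit at Δt = 0.4020 (t = 0.4020), x⁻ = (-0.2548) → reset → x⁺ = (0.1507), jump to mode 1
Mode 1: flow for 0.9235 to horizon, guard not reached → x = (-2.3865)

1 0.4020 2->1
final: 1 -2.3865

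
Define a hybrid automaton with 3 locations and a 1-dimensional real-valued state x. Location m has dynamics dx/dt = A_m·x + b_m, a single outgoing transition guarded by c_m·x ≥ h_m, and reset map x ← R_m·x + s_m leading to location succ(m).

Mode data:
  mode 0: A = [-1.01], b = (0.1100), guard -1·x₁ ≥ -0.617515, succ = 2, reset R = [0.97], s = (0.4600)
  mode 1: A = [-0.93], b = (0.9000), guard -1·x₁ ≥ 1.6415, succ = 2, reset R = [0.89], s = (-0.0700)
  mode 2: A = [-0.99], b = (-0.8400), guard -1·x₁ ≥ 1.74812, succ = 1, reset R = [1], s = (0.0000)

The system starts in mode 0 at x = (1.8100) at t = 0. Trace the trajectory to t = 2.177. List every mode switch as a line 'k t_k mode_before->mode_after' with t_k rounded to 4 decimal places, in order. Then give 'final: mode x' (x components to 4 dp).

Mode 0: guard c·x = -0.6175 hit at Δt = 1.1954 (t = 1.1954), x⁻ = (0.6175) → reset → x⁺ = (1.0590), jump to mode 2
Mode 2: flow for 0.9816 to horizon, guard not reached → x = (-0.1267)

1 1.1954 0->2
final: 2 -0.1267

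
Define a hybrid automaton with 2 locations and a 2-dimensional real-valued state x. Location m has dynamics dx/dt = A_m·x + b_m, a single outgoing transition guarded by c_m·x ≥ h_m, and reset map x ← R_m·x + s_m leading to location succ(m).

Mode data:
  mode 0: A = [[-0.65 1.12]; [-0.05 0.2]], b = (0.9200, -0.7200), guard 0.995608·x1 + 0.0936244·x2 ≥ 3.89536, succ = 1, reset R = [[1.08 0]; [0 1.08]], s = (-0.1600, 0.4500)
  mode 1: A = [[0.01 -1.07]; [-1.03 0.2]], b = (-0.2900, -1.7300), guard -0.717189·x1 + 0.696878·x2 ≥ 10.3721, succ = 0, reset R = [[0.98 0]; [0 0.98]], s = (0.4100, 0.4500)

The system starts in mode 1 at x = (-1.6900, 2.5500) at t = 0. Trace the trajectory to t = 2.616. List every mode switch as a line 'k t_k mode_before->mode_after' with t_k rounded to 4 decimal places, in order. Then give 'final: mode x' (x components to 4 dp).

Mode 1: guard c·x = 10.3721 hit at Δt = 1.2982 (t = 1.2982), x⁻ = (-7.6996, 6.9596) → reset → x⁺ = (-7.1356, 7.2705), jump to mode 0
Mode 0: guard c·x = 3.8954 hit at Δt = 0.9715 (t = 2.2697), x⁻ = (3.1462, 8.1488) → reset → x⁺ = (3.2379, 9.2508), jump to mode 1
Mode 1: flow for 0.3463 to horizon, guard not reached → x = (-0.1509, 8.7222)

1 1.2982 1->0
2 2.2697 0->1
final: 1 -0.1509 8.7222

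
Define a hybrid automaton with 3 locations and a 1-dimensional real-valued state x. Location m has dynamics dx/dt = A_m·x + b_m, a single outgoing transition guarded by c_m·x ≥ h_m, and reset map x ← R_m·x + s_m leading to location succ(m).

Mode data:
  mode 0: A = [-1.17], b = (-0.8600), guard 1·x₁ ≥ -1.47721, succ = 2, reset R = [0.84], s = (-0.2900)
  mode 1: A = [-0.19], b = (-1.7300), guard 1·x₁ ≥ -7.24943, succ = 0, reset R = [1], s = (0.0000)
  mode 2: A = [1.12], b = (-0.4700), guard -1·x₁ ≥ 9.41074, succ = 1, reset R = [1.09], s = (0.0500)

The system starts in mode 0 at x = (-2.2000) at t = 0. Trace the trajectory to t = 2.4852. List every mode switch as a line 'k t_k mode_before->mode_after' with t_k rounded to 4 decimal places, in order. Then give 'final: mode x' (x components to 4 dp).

Mode 0: guard c·x = -1.4772 hit at Δt = 0.5812 (t = 0.5812), x⁻ = (-1.4772) → reset → x⁺ = (-1.5309), jump to mode 2
Mode 2: guard c·x = 9.4107 hit at Δt = 1.4441 (t = 2.0253), x⁻ = (-9.4107) → reset → x⁺ = (-10.2077), jump to mode 1
Mode 1: flow for 0.4599 to horizon, guard not reached → x = (-10.1155)

1 0.5812 0->2
2 2.0253 2->1
final: 1 -10.1155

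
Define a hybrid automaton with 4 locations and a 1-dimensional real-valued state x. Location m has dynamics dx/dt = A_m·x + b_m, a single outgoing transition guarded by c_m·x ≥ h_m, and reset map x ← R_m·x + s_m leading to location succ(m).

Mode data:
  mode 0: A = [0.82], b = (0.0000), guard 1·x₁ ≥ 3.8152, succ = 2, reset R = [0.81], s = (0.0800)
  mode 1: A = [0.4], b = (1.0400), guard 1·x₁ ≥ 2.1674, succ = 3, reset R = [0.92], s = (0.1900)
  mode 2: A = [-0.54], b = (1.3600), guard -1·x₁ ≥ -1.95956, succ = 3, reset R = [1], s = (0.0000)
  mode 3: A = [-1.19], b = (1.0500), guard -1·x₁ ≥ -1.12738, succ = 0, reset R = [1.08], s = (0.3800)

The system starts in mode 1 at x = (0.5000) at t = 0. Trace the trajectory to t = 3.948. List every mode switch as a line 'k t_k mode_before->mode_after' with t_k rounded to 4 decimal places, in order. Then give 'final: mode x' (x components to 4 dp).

1 1.0760 1->3
2 2.4794 3->0
3 3.5410 0->2
final: 2 3.0417

Mode 1: guard c·x = 2.1674 hit at Δt = 1.0760 (t = 1.0760), x⁻ = (2.1674) → reset → x⁺ = (2.1840), jump to mode 3
Mode 3: guard c·x = -1.1274 hit at Δt = 1.4034 (t = 2.4794), x⁻ = (1.1274) → reset → x⁺ = (1.5976), jump to mode 0
Mode 0: guard c·x = 3.8152 hit at Δt = 1.0616 (t = 3.5410), x⁻ = (3.8152) → reset → x⁺ = (3.1703), jump to mode 2
Mode 2: flow for 0.4070 to horizon, guard not reached → x = (3.0417)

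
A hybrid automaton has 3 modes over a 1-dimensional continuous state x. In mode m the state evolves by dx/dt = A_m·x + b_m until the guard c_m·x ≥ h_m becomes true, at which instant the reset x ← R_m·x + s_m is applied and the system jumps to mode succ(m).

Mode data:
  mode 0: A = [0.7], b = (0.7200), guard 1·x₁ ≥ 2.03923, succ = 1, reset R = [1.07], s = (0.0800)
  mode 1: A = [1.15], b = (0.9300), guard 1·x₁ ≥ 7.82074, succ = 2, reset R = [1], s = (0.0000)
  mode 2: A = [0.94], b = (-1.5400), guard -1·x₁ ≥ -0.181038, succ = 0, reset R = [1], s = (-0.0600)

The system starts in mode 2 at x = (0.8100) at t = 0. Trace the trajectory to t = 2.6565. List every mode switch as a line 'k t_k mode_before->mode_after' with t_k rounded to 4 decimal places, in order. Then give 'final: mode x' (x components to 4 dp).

Mode 2: guard c·x = -0.1810 hit at Δt = 0.6010 (t = 0.6010), x⁻ = (0.1810) → reset → x⁺ = (0.1210), jump to mode 0
Mode 0: guard c·x = 2.0392 hit at Δt = 1.4022 (t = 2.0032), x⁻ = (2.0392) → reset → x⁺ = (2.2620), jump to mode 1
Mode 1: flow for 0.6533 to horizon, guard not reached → x = (5.7003)

1 0.6010 2->0
2 2.0032 0->1
final: 1 5.7003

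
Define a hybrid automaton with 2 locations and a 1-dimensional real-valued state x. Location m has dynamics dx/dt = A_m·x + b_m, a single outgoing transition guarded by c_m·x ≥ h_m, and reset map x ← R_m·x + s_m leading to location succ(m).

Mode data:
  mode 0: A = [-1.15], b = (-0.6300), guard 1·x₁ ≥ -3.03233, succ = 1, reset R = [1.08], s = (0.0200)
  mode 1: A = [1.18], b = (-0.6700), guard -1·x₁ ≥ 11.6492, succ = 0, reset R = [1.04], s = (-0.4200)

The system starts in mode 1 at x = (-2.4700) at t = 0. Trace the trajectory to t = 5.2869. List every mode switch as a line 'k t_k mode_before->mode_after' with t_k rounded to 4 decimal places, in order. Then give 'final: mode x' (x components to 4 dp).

1 1.1794 1->0
2 2.5479 0->1
3 3.5325 1->0
4 4.9010 0->1
final: 1 -5.4593

Mode 1: guard c·x = 11.6492 hit at Δt = 1.1794 (t = 1.1794), x⁻ = (-11.6492) → reset → x⁺ = (-12.5352), jump to mode 0
Mode 0: guard c·x = -3.0323 hit at Δt = 1.3685 (t = 2.5479), x⁻ = (-3.0323) → reset → x⁺ = (-3.2549), jump to mode 1
Mode 1: guard c·x = 11.6492 hit at Δt = 0.9846 (t = 3.5325), x⁻ = (-11.6492) → reset → x⁺ = (-12.5352), jump to mode 0
Mode 0: guard c·x = -3.0323 hit at Δt = 1.3685 (t = 4.9010), x⁻ = (-3.0323) → reset → x⁺ = (-3.2549), jump to mode 1
Mode 1: flow for 0.3859 to horizon, guard not reached → x = (-5.4593)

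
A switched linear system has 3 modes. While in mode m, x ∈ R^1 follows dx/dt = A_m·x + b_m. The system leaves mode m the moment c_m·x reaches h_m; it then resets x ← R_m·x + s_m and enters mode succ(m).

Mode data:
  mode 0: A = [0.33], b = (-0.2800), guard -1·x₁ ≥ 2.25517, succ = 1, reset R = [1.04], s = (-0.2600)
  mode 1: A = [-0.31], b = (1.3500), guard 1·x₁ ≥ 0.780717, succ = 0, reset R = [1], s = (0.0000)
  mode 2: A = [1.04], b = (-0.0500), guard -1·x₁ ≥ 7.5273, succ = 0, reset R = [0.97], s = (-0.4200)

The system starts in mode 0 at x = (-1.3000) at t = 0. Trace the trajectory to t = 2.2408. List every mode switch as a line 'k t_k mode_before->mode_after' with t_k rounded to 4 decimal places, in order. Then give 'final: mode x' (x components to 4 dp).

Mode 0: guard c·x = 2.2552 hit at Δt = 1.1146 (t = 1.1146), x⁻ = (-2.2552) → reset → x⁺ = (-2.6054), jump to mode 1
Mode 1: flow for 1.1262 to horizon, guard not reached → x = (-0.5542)

1 1.1146 0->1
final: 1 -0.5542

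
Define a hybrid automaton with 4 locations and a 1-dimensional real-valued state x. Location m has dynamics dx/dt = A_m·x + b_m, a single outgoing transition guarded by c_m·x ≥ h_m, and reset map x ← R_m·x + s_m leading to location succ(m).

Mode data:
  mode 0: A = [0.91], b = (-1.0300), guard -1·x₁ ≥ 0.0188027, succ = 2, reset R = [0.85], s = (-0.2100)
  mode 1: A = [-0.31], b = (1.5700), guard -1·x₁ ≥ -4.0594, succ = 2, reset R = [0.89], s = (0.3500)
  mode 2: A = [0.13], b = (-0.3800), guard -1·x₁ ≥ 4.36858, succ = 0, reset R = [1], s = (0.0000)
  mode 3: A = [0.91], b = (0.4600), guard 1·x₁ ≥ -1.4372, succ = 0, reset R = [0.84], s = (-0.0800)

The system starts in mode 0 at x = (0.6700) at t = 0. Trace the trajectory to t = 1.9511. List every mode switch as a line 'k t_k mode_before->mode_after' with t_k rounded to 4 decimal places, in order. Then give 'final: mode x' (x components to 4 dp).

Mode 0: guard c·x = 0.0188 hit at Δt = 1.0031 (t = 1.0031), x⁻ = (-0.0188) → reset → x⁺ = (-0.2260), jump to mode 2
Mode 2: flow for 0.9480 to horizon, guard not reached → x = (-0.6390)

1 1.0031 0->2
final: 2 -0.6390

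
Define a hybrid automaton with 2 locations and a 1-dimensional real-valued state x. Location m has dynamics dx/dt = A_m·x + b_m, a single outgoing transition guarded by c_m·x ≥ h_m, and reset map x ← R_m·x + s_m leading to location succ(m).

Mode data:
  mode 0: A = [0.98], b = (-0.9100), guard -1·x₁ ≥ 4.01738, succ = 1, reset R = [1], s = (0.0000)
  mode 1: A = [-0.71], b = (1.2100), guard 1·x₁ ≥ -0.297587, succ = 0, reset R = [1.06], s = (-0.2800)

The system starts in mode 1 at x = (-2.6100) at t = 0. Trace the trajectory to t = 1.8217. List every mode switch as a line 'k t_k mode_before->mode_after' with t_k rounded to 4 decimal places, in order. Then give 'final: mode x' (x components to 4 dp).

1 1.0815 1->0
final: 0 -2.2194

Mode 1: guard c·x = -0.2976 hit at Δt = 1.0815 (t = 1.0815), x⁻ = (-0.2976) → reset → x⁺ = (-0.5954), jump to mode 0
Mode 0: flow for 0.7402 to horizon, guard not reached → x = (-2.2194)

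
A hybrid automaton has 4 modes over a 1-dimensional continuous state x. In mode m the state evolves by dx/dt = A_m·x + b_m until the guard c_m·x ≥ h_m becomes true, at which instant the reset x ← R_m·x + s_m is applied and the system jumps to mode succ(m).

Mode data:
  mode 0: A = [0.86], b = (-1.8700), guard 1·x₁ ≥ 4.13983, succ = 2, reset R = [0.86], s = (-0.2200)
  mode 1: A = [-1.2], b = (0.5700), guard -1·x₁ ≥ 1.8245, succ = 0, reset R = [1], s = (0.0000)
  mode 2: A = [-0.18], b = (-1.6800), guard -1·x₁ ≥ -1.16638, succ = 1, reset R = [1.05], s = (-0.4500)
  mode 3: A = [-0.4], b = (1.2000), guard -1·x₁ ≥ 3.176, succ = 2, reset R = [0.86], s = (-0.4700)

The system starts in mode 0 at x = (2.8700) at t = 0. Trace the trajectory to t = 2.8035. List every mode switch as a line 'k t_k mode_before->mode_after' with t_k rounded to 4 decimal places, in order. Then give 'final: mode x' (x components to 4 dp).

Mode 0: guard c·x = 4.1398 hit at Δt = 1.2078 (t = 1.2078), x⁻ = (4.1398) → reset → x⁺ = (3.3403), jump to mode 2
Mode 2: guard c·x = -1.1664 hit at Δt = 1.0454 (t = 2.2532), x⁻ = (1.1664) → reset → x⁺ = (0.7747), jump to mode 1
Mode 1: flow for 0.5503 to horizon, guard not reached → x = (0.6298)

1 1.2078 0->2
2 2.2532 2->1
final: 1 0.6298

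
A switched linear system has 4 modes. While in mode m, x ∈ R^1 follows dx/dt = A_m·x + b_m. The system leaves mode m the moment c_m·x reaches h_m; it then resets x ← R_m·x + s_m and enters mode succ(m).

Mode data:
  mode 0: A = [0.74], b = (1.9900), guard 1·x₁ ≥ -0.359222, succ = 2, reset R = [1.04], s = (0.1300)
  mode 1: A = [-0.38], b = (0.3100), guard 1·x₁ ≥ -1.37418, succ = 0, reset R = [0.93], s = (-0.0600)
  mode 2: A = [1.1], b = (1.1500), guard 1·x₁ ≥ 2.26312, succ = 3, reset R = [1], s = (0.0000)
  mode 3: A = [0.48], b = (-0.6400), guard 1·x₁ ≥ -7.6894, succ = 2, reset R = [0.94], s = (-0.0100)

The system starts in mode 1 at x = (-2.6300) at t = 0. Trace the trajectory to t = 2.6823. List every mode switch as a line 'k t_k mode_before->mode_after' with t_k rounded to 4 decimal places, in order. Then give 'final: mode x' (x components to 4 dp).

1 1.1928 1->0
2 1.9291 0->2
final: 2 0.7908

Mode 1: guard c·x = -1.3742 hit at Δt = 1.1928 (t = 1.1928), x⁻ = (-1.3742) → reset → x⁺ = (-1.3380), jump to mode 0
Mode 0: guard c·x = -0.3592 hit at Δt = 0.7363 (t = 1.9291), x⁻ = (-0.3592) → reset → x⁺ = (-0.2436), jump to mode 2
Mode 2: flow for 0.7532 to horizon, guard not reached → x = (0.7908)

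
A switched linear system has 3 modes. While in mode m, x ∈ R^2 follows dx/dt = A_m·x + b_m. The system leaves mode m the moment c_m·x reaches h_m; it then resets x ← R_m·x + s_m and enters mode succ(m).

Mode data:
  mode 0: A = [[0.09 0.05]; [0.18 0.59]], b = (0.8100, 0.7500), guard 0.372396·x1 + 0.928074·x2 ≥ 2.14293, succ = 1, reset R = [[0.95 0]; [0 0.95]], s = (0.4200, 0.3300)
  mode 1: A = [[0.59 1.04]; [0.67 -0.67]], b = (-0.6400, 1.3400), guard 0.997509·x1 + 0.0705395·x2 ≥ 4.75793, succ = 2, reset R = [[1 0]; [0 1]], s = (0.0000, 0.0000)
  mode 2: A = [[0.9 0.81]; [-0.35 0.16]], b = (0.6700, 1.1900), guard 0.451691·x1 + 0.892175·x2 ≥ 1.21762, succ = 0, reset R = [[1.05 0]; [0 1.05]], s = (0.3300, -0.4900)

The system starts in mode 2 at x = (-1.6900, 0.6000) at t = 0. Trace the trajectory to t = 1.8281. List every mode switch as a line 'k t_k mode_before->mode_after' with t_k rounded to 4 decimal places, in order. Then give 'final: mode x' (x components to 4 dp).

1 0.7639 2->0
2 1.2557 0->1
final: 1 0.9567 2.6715

Mode 2: guard c·x = 1.2176 hit at Δt = 0.7639 (t = 0.7639), x⁻ = (-1.5004, 2.1244) → reset → x⁺ = (-1.2454, 1.7406), jump to mode 0
Mode 0: guard c·x = 2.1429 hit at Δt = 0.4918 (t = 1.2557), x⁻ = (-0.8400, 2.6461) → reset → x⁺ = (-0.3780, 2.8438), jump to mode 1
Mode 1: flow for 0.5724 to horizon, guard not reached → x = (0.9567, 2.6715)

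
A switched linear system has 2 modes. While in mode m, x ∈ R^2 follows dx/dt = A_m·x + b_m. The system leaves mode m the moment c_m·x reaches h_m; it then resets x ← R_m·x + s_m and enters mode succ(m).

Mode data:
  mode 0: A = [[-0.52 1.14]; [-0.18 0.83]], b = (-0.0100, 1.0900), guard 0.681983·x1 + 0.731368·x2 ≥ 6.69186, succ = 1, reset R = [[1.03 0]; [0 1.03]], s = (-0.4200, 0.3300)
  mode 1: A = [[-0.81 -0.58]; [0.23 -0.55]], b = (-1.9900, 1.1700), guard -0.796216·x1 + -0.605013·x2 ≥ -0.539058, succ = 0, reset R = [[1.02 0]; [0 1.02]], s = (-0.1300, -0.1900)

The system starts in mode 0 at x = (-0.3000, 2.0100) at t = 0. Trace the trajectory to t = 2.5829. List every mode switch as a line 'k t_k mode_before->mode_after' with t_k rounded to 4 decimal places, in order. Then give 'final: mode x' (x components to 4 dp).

1 1.0025 0->1
2 2.1637 1->0
final: 0 0.0834 6.6650

Mode 0: guard c·x = 6.6919 hit at Δt = 1.0025 (t = 1.0025), x⁻ = (3.3495, 6.0264) → reset → x⁺ = (3.0300, 6.5372), jump to mode 1
Mode 1: guard c·x = -0.5391 hit at Δt = 1.1612 (t = 2.1637), x⁻ = (-2.6127, 4.3294) → reset → x⁺ = (-2.7950, 4.2260), jump to mode 0
Mode 0: flow for 0.4192 to horizon, guard not reached → x = (0.0834, 6.6650)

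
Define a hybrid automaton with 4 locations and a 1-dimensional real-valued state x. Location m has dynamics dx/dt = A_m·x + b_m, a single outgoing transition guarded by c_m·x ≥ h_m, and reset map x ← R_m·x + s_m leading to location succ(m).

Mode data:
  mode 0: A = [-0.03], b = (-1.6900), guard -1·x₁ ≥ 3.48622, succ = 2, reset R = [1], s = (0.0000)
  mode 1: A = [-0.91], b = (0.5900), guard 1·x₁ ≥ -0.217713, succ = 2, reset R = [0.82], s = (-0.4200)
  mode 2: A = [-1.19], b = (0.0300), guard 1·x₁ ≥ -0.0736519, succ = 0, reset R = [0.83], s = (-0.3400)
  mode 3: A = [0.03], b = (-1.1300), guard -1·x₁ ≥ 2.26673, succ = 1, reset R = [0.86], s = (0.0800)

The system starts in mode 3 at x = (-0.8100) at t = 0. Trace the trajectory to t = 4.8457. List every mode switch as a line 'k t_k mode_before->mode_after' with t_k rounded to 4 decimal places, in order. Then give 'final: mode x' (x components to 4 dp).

Mode 3: guard c·x = 2.2667 hit at Δt = 1.2387 (t = 1.2387), x⁻ = (-2.2667) → reset → x⁺ = (-1.8694), jump to mode 1
Mode 1: guard c·x = -0.2177 hit at Δt = 1.1727 (t = 2.4114), x⁻ = (-0.2177) → reset → x⁺ = (-0.5985), jump to mode 2
Mode 2: guard c·x = -0.0737 hit at Δt = 1.5479 (t = 3.9593), x⁻ = (-0.0737) → reset → x⁺ = (-0.4011), jump to mode 0
Mode 0: flow for 0.8864 to horizon, guard not reached → x = (-1.8689)

1 1.2387 3->1
2 2.4114 1->2
3 3.9593 2->0
final: 0 -1.8689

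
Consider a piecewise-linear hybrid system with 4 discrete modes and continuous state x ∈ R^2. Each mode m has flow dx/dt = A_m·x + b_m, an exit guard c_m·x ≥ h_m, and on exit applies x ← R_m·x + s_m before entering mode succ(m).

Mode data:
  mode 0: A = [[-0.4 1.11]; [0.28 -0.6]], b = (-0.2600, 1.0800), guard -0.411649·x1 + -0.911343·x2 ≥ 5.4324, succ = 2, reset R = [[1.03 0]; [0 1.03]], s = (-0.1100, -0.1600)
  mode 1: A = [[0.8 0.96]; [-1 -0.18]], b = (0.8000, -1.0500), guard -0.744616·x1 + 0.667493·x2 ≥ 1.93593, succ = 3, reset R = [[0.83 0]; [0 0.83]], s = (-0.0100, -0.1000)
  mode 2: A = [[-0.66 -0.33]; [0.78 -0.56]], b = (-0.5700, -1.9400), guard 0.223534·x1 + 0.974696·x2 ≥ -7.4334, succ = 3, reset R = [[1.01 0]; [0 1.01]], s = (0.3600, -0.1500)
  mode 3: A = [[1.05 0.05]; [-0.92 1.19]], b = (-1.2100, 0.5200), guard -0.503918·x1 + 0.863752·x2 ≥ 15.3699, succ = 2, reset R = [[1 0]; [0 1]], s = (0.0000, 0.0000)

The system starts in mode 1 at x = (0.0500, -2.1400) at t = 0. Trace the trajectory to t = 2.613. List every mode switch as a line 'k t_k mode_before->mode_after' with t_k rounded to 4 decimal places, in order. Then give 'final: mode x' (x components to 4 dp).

Mode 1: guard c·x = 1.9359 hit at Δt = 1.5384 (t = 1.5384), x⁻ = (-3.4450, -0.9427) → reset → x⁺ = (-2.8693, -0.8825), jump to mode 3
Mode 3: flow for 1.0746 to horizon, guard not reached → x = (-11.1237, 8.8895)

1 1.5384 1->3
final: 3 -11.1237 8.8895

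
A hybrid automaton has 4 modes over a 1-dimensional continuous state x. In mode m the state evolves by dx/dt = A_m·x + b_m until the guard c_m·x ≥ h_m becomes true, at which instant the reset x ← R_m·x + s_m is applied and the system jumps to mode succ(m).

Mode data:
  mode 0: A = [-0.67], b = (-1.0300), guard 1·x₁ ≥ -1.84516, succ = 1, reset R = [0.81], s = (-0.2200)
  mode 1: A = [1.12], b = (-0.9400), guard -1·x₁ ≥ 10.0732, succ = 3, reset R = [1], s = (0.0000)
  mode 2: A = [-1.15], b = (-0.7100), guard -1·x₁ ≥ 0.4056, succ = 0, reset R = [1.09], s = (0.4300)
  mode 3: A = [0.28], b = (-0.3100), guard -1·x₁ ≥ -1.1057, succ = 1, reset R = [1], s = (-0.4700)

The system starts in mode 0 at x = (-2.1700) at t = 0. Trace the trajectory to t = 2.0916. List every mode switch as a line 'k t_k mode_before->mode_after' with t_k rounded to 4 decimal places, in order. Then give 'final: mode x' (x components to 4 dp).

1 1.0752 0->1
final: 1 -7.1332

Mode 0: guard c·x = -1.8452 hit at Δt = 1.0752 (t = 1.0752), x⁻ = (-1.8452) → reset → x⁺ = (-1.7146), jump to mode 1
Mode 1: flow for 1.0164 to horizon, guard not reached → x = (-7.1332)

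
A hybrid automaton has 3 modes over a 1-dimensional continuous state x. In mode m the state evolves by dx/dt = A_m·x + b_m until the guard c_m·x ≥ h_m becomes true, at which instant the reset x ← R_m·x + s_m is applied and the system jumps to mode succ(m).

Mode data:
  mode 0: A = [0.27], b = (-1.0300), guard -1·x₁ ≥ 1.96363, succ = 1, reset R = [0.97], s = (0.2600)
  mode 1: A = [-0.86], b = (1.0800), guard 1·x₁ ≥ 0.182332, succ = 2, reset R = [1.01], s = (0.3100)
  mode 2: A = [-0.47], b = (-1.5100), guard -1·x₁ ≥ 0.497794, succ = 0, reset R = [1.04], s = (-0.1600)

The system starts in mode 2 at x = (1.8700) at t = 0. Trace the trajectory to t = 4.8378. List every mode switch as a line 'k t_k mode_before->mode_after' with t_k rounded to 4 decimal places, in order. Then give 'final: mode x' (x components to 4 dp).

1 1.3342 2->0
2 2.2665 0->1
3 3.4223 1->2
4 4.0849 2->0
final: 0 -1.6904

Mode 2: guard c·x = 0.4978 hit at Δt = 1.3342 (t = 1.3342), x⁻ = (-0.4978) → reset → x⁺ = (-0.6777), jump to mode 0
Mode 0: guard c·x = 1.9636 hit at Δt = 0.9323 (t = 2.2665), x⁻ = (-1.9636) → reset → x⁺ = (-1.6447), jump to mode 1
Mode 1: guard c·x = 0.1823 hit at Δt = 1.1558 (t = 3.4223), x⁻ = (0.1823) → reset → x⁺ = (0.4942), jump to mode 2
Mode 2: guard c·x = 0.4978 hit at Δt = 0.6626 (t = 4.0849), x⁻ = (-0.4978) → reset → x⁺ = (-0.6777), jump to mode 0
Mode 0: flow for 0.7529 to horizon, guard not reached → x = (-1.6904)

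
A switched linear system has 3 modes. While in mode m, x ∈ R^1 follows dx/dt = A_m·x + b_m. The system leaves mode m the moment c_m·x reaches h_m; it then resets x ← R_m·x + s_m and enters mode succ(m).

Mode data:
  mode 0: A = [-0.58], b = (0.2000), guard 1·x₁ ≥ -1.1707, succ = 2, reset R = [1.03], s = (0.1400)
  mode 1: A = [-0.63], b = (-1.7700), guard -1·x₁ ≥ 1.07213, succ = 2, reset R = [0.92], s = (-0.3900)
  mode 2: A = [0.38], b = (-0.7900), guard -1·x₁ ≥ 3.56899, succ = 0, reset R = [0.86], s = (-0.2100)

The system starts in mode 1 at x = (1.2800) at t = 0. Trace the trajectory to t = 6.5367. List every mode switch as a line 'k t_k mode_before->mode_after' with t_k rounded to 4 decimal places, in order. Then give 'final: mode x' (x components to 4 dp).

Mode 1: guard c·x = 1.0721 hit at Δt = 1.3588 (t = 1.3588), x⁻ = (-1.0721) → reset → x⁺ = (-1.3764), jump to mode 2
Mode 2: guard c·x = 3.5690 hit at Δt = 1.2931 (t = 2.6519), x⁻ = (-3.5690) → reset → x⁺ = (-3.2793), jump to mode 0
Mode 0: guard c·x = -1.1707 hit at Δt = 1.5032 (t = 4.1551), x⁻ = (-1.1707) → reset → x⁺ = (-1.0658), jump to mode 2
Mode 2: guard c·x = 3.5690 hit at Δt = 1.5409 (t = 5.6960), x⁻ = (-3.5690) → reset → x⁺ = (-3.2793), jump to mode 0
Mode 0: flow for 0.8407 to horizon, guard not reached → x = (-1.8808)

1 1.3588 1->2
2 2.6519 2->0
3 4.1551 0->2
4 5.6960 2->0
final: 0 -1.8808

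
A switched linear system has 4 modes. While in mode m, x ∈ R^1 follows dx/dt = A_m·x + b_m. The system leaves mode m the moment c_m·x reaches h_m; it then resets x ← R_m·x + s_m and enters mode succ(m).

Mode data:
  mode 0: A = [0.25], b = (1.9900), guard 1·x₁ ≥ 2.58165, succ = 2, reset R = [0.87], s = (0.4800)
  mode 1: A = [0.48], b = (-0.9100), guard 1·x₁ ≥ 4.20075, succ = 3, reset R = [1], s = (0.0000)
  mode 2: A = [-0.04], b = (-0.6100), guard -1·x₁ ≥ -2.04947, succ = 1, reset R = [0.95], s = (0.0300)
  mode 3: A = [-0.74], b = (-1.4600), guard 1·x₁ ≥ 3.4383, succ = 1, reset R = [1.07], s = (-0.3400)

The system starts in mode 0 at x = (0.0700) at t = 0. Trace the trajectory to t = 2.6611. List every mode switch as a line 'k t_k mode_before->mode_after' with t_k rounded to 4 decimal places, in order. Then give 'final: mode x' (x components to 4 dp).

1 1.0886 0->2
2 2.0477 2->1
final: 1 2.0048

Mode 0: guard c·x = 2.5816 hit at Δt = 1.0886 (t = 1.0886), x⁻ = (2.5816) → reset → x⁺ = (2.7260), jump to mode 2
Mode 2: guard c·x = -2.0495 hit at Δt = 0.9591 (t = 2.0477), x⁻ = (2.0495) → reset → x⁺ = (1.9770), jump to mode 1
Mode 1: flow for 0.6134 to horizon, guard not reached → x = (2.0048)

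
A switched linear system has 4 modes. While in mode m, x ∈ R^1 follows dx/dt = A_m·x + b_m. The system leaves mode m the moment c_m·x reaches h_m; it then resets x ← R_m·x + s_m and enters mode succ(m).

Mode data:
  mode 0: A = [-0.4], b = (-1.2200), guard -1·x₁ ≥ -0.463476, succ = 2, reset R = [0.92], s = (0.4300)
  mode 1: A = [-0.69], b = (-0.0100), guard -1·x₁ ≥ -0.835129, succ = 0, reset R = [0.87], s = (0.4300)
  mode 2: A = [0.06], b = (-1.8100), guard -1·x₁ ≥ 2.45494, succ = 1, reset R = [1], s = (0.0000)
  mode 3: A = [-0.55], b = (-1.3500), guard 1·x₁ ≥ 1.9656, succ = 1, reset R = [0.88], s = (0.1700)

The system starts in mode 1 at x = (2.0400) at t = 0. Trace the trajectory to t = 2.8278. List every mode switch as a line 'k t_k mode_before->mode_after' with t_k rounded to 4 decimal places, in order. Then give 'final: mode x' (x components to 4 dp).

1 1.2797 1->0
2 1.7298 0->2
final: 2 -1.1396

Mode 1: guard c·x = -0.8351 hit at Δt = 1.2797 (t = 1.2797), x⁻ = (0.8351) → reset → x⁺ = (1.1566), jump to mode 0
Mode 0: guard c·x = -0.4635 hit at Δt = 0.4501 (t = 1.7298), x⁻ = (0.4635) → reset → x⁺ = (0.8564), jump to mode 2
Mode 2: flow for 1.0980 to horizon, guard not reached → x = (-1.1396)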